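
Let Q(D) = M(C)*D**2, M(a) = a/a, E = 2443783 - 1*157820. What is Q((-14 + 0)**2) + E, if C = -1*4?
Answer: 2324379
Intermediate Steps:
C = -4
E = 2285963 (E = 2443783 - 157820 = 2285963)
M(a) = 1
Q(D) = D**2 (Q(D) = 1*D**2 = D**2)
Q((-14 + 0)**2) + E = ((-14 + 0)**2)**2 + 2285963 = ((-14)**2)**2 + 2285963 = 196**2 + 2285963 = 38416 + 2285963 = 2324379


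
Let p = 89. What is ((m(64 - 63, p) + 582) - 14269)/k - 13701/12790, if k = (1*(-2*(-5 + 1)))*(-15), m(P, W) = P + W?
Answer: 17226151/153480 ≈ 112.24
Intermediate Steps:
k = -120 (k = (1*(-2*(-4)))*(-15) = (1*8)*(-15) = 8*(-15) = -120)
((m(64 - 63, p) + 582) - 14269)/k - 13701/12790 = ((((64 - 63) + 89) + 582) - 14269)/(-120) - 13701/12790 = (((1 + 89) + 582) - 14269)*(-1/120) - 13701*1/12790 = ((90 + 582) - 14269)*(-1/120) - 13701/12790 = (672 - 14269)*(-1/120) - 13701/12790 = -13597*(-1/120) - 13701/12790 = 13597/120 - 13701/12790 = 17226151/153480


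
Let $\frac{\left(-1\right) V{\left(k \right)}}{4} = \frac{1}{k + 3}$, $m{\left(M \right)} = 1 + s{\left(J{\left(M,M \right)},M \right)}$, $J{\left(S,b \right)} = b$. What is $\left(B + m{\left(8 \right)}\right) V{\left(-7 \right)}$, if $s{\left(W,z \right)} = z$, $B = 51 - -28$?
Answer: $88$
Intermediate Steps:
$B = 79$ ($B = 51 + 28 = 79$)
$m{\left(M \right)} = 1 + M$
$V{\left(k \right)} = - \frac{4}{3 + k}$ ($V{\left(k \right)} = - \frac{4}{k + 3} = - \frac{4}{3 + k}$)
$\left(B + m{\left(8 \right)}\right) V{\left(-7 \right)} = \left(79 + \left(1 + 8\right)\right) \left(- \frac{4}{3 - 7}\right) = \left(79 + 9\right) \left(- \frac{4}{-4}\right) = 88 \left(\left(-4\right) \left(- \frac{1}{4}\right)\right) = 88 \cdot 1 = 88$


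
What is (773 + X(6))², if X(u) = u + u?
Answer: 616225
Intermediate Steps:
X(u) = 2*u
(773 + X(6))² = (773 + 2*6)² = (773 + 12)² = 785² = 616225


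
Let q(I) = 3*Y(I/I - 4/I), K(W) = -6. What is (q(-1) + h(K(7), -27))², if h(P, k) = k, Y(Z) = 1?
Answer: 576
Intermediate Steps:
q(I) = 3 (q(I) = 3*1 = 3)
(q(-1) + h(K(7), -27))² = (3 - 27)² = (-24)² = 576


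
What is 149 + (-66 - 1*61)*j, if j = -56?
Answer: 7261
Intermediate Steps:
149 + (-66 - 1*61)*j = 149 + (-66 - 1*61)*(-56) = 149 + (-66 - 61)*(-56) = 149 - 127*(-56) = 149 + 7112 = 7261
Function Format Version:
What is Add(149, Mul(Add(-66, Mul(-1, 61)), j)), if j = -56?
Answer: 7261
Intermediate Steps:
Add(149, Mul(Add(-66, Mul(-1, 61)), j)) = Add(149, Mul(Add(-66, Mul(-1, 61)), -56)) = Add(149, Mul(Add(-66, -61), -56)) = Add(149, Mul(-127, -56)) = Add(149, 7112) = 7261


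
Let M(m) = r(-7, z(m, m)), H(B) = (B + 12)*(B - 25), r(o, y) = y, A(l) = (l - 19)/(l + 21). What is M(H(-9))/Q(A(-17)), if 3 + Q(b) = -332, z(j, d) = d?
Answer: 102/335 ≈ 0.30448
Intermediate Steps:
A(l) = (-19 + l)/(21 + l)
Q(b) = -335 (Q(b) = -3 - 332 = -335)
H(B) = (-25 + B)*(12 + B) (H(B) = (12 + B)*(-25 + B) = (-25 + B)*(12 + B))
M(m) = m
M(H(-9))/Q(A(-17)) = (-300 + (-9)**2 - 13*(-9))/(-335) = (-300 + 81 + 117)*(-1/335) = -102*(-1/335) = 102/335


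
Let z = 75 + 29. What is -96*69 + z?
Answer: -6520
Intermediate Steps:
z = 104
-96*69 + z = -96*69 + 104 = -6624 + 104 = -6520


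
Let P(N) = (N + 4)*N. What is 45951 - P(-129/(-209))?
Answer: 2007061146/43681 ≈ 45948.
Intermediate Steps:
P(N) = N*(4 + N) (P(N) = (4 + N)*N = N*(4 + N))
45951 - P(-129/(-209)) = 45951 - (-129/(-209))*(4 - 129/(-209)) = 45951 - (-129*(-1/209))*(4 - 129*(-1/209)) = 45951 - 129*(4 + 129/209)/209 = 45951 - 129*965/(209*209) = 45951 - 1*124485/43681 = 45951 - 124485/43681 = 2007061146/43681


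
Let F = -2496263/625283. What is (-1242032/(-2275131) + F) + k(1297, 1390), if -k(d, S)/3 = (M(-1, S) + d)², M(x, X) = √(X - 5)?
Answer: -7185251098698881483/1422600737073 - 7782*√1385 ≈ -5.3404e+6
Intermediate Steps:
F = -2496263/625283 (F = -2496263*1/625283 = -2496263/625283 ≈ -3.9922)
M(x, X) = √(-5 + X)
k(d, S) = -3*(d + √(-5 + S))² (k(d, S) = -3*(√(-5 + S) + d)² = -3*(d + √(-5 + S))²)
(-1242032/(-2275131) + F) + k(1297, 1390) = (-1242032/(-2275131) - 2496263/625283) - 3*(1297 + √(-5 + 1390))² = (-1242032*(-1/2275131) - 2496263/625283) - 3*(1297 + √1385)² = (1242032/2275131 - 2496263/625283) - 3*(1297 + √1385)² = -4902703840397/1422600737073 - 3*(1297 + √1385)²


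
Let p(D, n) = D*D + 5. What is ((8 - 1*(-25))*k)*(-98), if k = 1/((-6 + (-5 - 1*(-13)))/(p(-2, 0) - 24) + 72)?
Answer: -45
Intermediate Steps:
p(D, n) = 5 + D**2 (p(D, n) = D**2 + 5 = 5 + D**2)
k = 15/1078 (k = 1/((-6 + (-5 - 1*(-13)))/((5 + (-2)**2) - 24) + 72) = 1/((-6 + (-5 + 13))/((5 + 4) - 24) + 72) = 1/((-6 + 8)/(9 - 24) + 72) = 1/(2/(-15) + 72) = 1/(2*(-1/15) + 72) = 1/(-2/15 + 72) = 1/(1078/15) = 15/1078 ≈ 0.013915)
((8 - 1*(-25))*k)*(-98) = ((8 - 1*(-25))*(15/1078))*(-98) = ((8 + 25)*(15/1078))*(-98) = (33*(15/1078))*(-98) = (45/98)*(-98) = -45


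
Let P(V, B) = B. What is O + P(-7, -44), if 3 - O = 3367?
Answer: -3408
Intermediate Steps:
O = -3364 (O = 3 - 1*3367 = 3 - 3367 = -3364)
O + P(-7, -44) = -3364 - 44 = -3408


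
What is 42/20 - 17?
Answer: -149/10 ≈ -14.900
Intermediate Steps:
42/20 - 17 = 42*(1/20) - 17 = 21/10 - 17 = -149/10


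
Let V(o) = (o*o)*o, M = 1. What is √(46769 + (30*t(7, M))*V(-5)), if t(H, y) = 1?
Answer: √43019 ≈ 207.41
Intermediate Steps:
V(o) = o³ (V(o) = o²*o = o³)
√(46769 + (30*t(7, M))*V(-5)) = √(46769 + (30*1)*(-5)³) = √(46769 + 30*(-125)) = √(46769 - 3750) = √43019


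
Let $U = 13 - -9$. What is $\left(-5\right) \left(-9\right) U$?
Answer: $990$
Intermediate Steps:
$U = 22$ ($U = 13 + 9 = 22$)
$\left(-5\right) \left(-9\right) U = \left(-5\right) \left(-9\right) 22 = 45 \cdot 22 = 990$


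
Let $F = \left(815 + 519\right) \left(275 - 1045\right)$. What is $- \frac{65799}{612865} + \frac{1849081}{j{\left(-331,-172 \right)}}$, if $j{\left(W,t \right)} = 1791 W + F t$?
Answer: $- \frac{10452791636996}{107914580118235} \approx -0.096862$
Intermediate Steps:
$F = -1027180$ ($F = 1334 \left(-770\right) = -1027180$)
$j{\left(W,t \right)} = - 1027180 t + 1791 W$ ($j{\left(W,t \right)} = 1791 W - 1027180 t = - 1027180 t + 1791 W$)
$- \frac{65799}{612865} + \frac{1849081}{j{\left(-331,-172 \right)}} = - \frac{65799}{612865} + \frac{1849081}{\left(-1027180\right) \left(-172\right) + 1791 \left(-331\right)} = \left(-65799\right) \frac{1}{612865} + \frac{1849081}{176674960 - 592821} = - \frac{65799}{612865} + \frac{1849081}{176082139} = - \frac{10452791636996}{107914580118235}$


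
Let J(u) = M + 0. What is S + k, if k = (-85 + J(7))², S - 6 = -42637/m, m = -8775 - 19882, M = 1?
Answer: 202418371/28657 ≈ 7063.5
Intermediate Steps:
J(u) = 1 (J(u) = 1 + 0 = 1)
m = -28657
S = 214579/28657 (S = 6 - 42637/(-28657) = 6 - 42637*(-1/28657) = 6 + 42637/28657 = 214579/28657 ≈ 7.4878)
k = 7056 (k = (-85 + 1)² = (-84)² = 7056)
S + k = 214579/28657 + 7056 = 202418371/28657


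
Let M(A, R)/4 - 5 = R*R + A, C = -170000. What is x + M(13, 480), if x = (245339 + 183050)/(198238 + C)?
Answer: 26026602325/28238 ≈ 9.2169e+5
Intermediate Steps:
M(A, R) = 20 + 4*A + 4*R² (M(A, R) = 20 + 4*(R*R + A) = 20 + 4*(R² + A) = 20 + 4*(A + R²) = 20 + (4*A + 4*R²) = 20 + 4*A + 4*R²)
x = 428389/28238 (x = (245339 + 183050)/(198238 - 170000) = 428389/28238 ≈ 15.171)
x + M(13, 480) = 428389/28238 + (20 + 4*13 + 4*480²) = 428389/28238 + (20 + 52 + 4*230400) = 428389/28238 + (20 + 52 + 921600) = 428389/28238 + 921672 = 26026602325/28238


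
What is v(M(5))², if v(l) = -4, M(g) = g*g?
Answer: 16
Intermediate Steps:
M(g) = g²
v(M(5))² = (-4)² = 16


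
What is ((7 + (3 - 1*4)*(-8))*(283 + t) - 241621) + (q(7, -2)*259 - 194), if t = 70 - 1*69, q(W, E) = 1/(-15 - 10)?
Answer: -5939134/25 ≈ -2.3757e+5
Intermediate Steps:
q(W, E) = -1/25 (q(W, E) = 1/(-25) = -1/25)
t = 1 (t = 70 - 69 = 1)
((7 + (3 - 1*4)*(-8))*(283 + t) - 241621) + (q(7, -2)*259 - 194) = ((7 + (3 - 1*4)*(-8))*(283 + 1) - 241621) + (-1/25*259 - 194) = ((7 + (3 - 4)*(-8))*284 - 241621) + (-259/25 - 194) = ((7 - 1*(-8))*284 - 241621) - 5109/25 = ((7 + 8)*284 - 241621) - 5109/25 = (15*284 - 241621) - 5109/25 = (4260 - 241621) - 5109/25 = -237361 - 5109/25 = -5939134/25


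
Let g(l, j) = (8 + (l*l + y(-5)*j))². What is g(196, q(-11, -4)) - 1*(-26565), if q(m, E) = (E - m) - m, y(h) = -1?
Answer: 1475047401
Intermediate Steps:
q(m, E) = E - 2*m
g(l, j) = (8 + l² - j)² (g(l, j) = (8 + (l*l - j))² = (8 + (l² - j))² = (8 + l² - j)²)
g(196, q(-11, -4)) - 1*(-26565) = (8 + 196² - (-4 - 2*(-11)))² - 1*(-26565) = (8 + 38416 - (-4 + 22))² + 26565 = (8 + 38416 - 1*18)² + 26565 = (8 + 38416 - 18)² + 26565 = 38406² + 26565 = 1475020836 + 26565 = 1475047401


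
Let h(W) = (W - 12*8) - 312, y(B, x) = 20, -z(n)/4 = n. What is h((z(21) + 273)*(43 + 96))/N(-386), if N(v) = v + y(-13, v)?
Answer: -8621/122 ≈ -70.664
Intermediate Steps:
z(n) = -4*n
N(v) = 20 + v (N(v) = v + 20 = 20 + v)
h(W) = -408 + W (h(W) = (W - 96) - 312 = (-96 + W) - 312 = -408 + W)
h((z(21) + 273)*(43 + 96))/N(-386) = (-408 + (-4*21 + 273)*(43 + 96))/(20 - 386) = (-408 + (-84 + 273)*139)/(-366) = (-408 + 189*139)*(-1/366) = (-408 + 26271)*(-1/366) = 25863*(-1/366) = -8621/122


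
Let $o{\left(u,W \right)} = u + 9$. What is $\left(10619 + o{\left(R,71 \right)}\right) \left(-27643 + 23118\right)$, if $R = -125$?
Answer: $-47526075$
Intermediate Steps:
$o{\left(u,W \right)} = 9 + u$
$\left(10619 + o{\left(R,71 \right)}\right) \left(-27643 + 23118\right) = \left(10619 + \left(9 - 125\right)\right) \left(-27643 + 23118\right) = \left(10619 - 116\right) \left(-4525\right) = 10503 \left(-4525\right) = -47526075$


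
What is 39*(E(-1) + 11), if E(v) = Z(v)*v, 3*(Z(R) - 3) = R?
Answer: 325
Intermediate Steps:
Z(R) = 3 + R/3
E(v) = v*(3 + v/3) (E(v) = (3 + v/3)*v = v*(3 + v/3))
39*(E(-1) + 11) = 39*((⅓)*(-1)*(9 - 1) + 11) = 39*((⅓)*(-1)*8 + 11) = 39*(-8/3 + 11) = 39*(25/3) = 325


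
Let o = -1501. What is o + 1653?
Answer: 152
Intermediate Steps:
o + 1653 = -1501 + 1653 = 152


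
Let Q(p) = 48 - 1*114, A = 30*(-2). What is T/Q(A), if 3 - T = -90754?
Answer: -90757/66 ≈ -1375.1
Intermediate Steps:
A = -60
Q(p) = -66 (Q(p) = 48 - 114 = -66)
T = 90757 (T = 3 - 1*(-90754) = 3 + 90754 = 90757)
T/Q(A) = 90757/(-66) = 90757*(-1/66) = -90757/66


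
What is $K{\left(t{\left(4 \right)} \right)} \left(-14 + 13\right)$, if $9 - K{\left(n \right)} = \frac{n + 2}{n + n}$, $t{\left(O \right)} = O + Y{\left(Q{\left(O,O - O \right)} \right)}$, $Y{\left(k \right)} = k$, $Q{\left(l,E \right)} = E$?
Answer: $- \frac{33}{4} \approx -8.25$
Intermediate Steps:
$t{\left(O \right)} = O$ ($t{\left(O \right)} = O + \left(O - O\right) = O + 0 = O$)
$K{\left(n \right)} = 9 - \frac{2 + n}{2 n}$ ($K{\left(n \right)} = 9 - \frac{n + 2}{n + n} = 9 - \frac{2 + n}{2 n}$)
$K{\left(t{\left(4 \right)} \right)} \left(-14 + 13\right) = \left(\frac{17}{2} - \frac{1}{4}\right) \left(-14 + 13\right) = \left(\frac{17}{2} - \frac{1}{4}\right) \left(-1\right) = \frac{33}{4} \left(-1\right) = - \frac{33}{4}$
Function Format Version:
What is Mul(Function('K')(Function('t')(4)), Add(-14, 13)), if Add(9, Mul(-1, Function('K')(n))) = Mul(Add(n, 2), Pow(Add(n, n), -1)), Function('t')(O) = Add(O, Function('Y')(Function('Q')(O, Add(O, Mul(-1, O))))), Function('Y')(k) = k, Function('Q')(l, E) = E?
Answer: Rational(-33, 4) ≈ -8.2500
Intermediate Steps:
Function('t')(O) = O (Function('t')(O) = Add(O, Add(O, Mul(-1, O))) = Add(O, 0) = O)
Function('K')(n) = Add(9, Mul(Rational(-1, 2), Pow(n, -1), Add(2, n))) (Function('K')(n) = Add(9, Mul(-1, Mul(Add(n, 2), Pow(Add(n, n), -1)))) = Add(9, Mul(-1, Mul(Add(2, n), Pow(Mul(2, n), -1)))) = Add(9, Mul(-1, Mul(Add(2, n), Mul(Rational(1, 2), Pow(n, -1))))) = Add(9, Mul(-1, Mul(Rational(1, 2), Pow(n, -1), Add(2, n)))) = Add(9, Mul(Rational(-1, 2), Pow(n, -1), Add(2, n))))
Mul(Function('K')(Function('t')(4)), Add(-14, 13)) = Mul(Add(Rational(17, 2), Mul(-1, Pow(4, -1))), Add(-14, 13)) = Mul(Add(Rational(17, 2), Mul(-1, Rational(1, 4))), -1) = Mul(Add(Rational(17, 2), Rational(-1, 4)), -1) = Mul(Rational(33, 4), -1) = Rational(-33, 4)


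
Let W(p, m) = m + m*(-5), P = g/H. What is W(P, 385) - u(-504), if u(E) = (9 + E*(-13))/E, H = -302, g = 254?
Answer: -85511/56 ≈ -1527.0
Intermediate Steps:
P = -127/151 (P = 254/(-302) = 254*(-1/302) = -127/151 ≈ -0.84106)
u(E) = (9 - 13*E)/E
W(p, m) = -4*m (W(p, m) = m - 5*m = -4*m)
W(P, 385) - u(-504) = -4*385 - (-13 + 9/(-504)) = -1540 - (-13 + 9*(-1/504)) = -1540 - (-13 - 1/56) = -1540 - 1*(-729/56) = -1540 + 729/56 = -85511/56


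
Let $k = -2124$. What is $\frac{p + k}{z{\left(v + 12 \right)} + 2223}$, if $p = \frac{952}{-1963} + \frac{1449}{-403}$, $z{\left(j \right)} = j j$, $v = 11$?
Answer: $- \frac{129500083}{167467456} \approx -0.77328$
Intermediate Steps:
$z{\left(j \right)} = j^{2}$
$p = - \frac{248311}{60853}$ ($p = 952 \left(- \frac{1}{1963}\right) + 1449 \left(- \frac{1}{403}\right) = - \frac{952}{1963} - \frac{1449}{403} = - \frac{248311}{60853} \approx -4.0805$)
$\frac{p + k}{z{\left(v + 12 \right)} + 2223} = \frac{- \frac{248311}{60853} - 2124}{\left(11 + 12\right)^{2} + 2223} = - \frac{129500083}{60853 \left(23^{2} + 2223\right)} = - \frac{129500083}{60853 \left(529 + 2223\right)} = - \frac{129500083}{60853 \cdot 2752} = \left(- \frac{129500083}{60853}\right) \frac{1}{2752} = - \frac{129500083}{167467456}$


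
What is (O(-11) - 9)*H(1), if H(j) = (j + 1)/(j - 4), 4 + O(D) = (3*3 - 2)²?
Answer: -24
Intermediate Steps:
O(D) = 45 (O(D) = -4 + (3*3 - 2)² = -4 + (9 - 2)² = -4 + 7² = -4 + 49 = 45)
H(j) = (1 + j)/(-4 + j)
(O(-11) - 9)*H(1) = (45 - 9)*((1 + 1)/(-4 + 1)) = 36*(2/(-3)) = 36*(-⅓*2) = 36*(-⅔) = -24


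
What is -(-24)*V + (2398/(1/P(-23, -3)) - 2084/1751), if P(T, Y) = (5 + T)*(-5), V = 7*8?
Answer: 380252080/1751 ≈ 2.1716e+5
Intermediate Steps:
V = 56
P(T, Y) = -25 - 5*T
-(-24)*V + (2398/(1/P(-23, -3)) - 2084/1751) = -(-24)*56 + (2398/(1/(-25 - 5*(-23))) - 2084/1751) = -24*(-56) + (2398/(1/(-25 + 115)) - 2084*1/1751) = 1344 + (2398/(1/90) - 2084/1751) = 1344 + (2398*90 - 2084/1751) = 1344 + (215820 - 2084/1751) = 1344 + 377898736/1751 = 380252080/1751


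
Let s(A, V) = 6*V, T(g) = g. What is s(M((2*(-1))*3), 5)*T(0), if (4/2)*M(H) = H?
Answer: 0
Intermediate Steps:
M(H) = H/2
s(M((2*(-1))*3), 5)*T(0) = (6*5)*0 = 30*0 = 0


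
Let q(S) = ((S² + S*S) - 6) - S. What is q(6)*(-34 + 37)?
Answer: 180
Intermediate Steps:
q(S) = -6 - S + 2*S² (q(S) = ((S² + S²) - 6) - S = (2*S² - 6) - S = (-6 + 2*S²) - S = -6 - S + 2*S²)
q(6)*(-34 + 37) = (-6 - 1*6 + 2*6²)*(-34 + 37) = (-6 - 6 + 2*36)*3 = (-6 - 6 + 72)*3 = 60*3 = 180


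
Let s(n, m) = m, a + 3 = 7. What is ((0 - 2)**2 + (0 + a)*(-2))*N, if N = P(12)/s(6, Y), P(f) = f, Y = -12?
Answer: 4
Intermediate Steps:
a = 4 (a = -3 + 7 = 4)
N = -1 (N = 12/(-12) = 12*(-1/12) = -1)
((0 - 2)**2 + (0 + a)*(-2))*N = ((0 - 2)**2 + (0 + 4)*(-2))*(-1) = ((-2)**2 + 4*(-2))*(-1) = (4 - 8)*(-1) = -4*(-1) = 4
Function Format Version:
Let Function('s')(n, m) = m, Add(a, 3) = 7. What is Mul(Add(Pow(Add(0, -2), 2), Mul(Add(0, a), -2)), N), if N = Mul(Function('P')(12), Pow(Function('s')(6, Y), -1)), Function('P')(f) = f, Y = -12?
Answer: 4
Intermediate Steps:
a = 4 (a = Add(-3, 7) = 4)
N = -1 (N = Mul(12, Pow(-12, -1)) = Mul(12, Rational(-1, 12)) = -1)
Mul(Add(Pow(Add(0, -2), 2), Mul(Add(0, a), -2)), N) = Mul(Add(Pow(Add(0, -2), 2), Mul(Add(0, 4), -2)), -1) = Mul(Add(Pow(-2, 2), Mul(4, -2)), -1) = Mul(Add(4, -8), -1) = Mul(-4, -1) = 4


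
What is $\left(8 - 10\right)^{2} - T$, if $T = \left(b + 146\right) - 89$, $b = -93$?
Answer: $40$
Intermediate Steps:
$T = -36$ ($T = \left(-93 + 146\right) - 89 = 53 - 89 = -36$)
$\left(8 - 10\right)^{2} - T = \left(8 - 10\right)^{2} - -36 = \left(-2\right)^{2} + 36 = 4 + 36 = 40$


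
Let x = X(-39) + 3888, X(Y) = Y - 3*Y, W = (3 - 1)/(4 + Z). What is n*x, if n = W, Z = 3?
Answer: 7932/7 ≈ 1133.1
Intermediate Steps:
W = 2/7 (W = (3 - 1)/(4 + 3) = 2/7 ≈ 0.28571)
X(Y) = -2*Y
n = 2/7 ≈ 0.28571
x = 3966 (x = -2*(-39) + 3888 = 78 + 3888 = 3966)
n*x = (2/7)*3966 = 7932/7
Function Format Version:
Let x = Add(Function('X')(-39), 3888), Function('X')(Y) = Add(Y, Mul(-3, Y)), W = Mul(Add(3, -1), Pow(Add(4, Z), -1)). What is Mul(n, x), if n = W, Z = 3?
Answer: Rational(7932, 7) ≈ 1133.1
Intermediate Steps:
W = Rational(2, 7) (W = Mul(Add(3, -1), Pow(Add(4, 3), -1)) = Mul(2, Pow(7, -1)) = Mul(2, Rational(1, 7)) = Rational(2, 7) ≈ 0.28571)
Function('X')(Y) = Mul(-2, Y)
n = Rational(2, 7) ≈ 0.28571
x = 3966 (x = Add(Mul(-2, -39), 3888) = Add(78, 3888) = 3966)
Mul(n, x) = Mul(Rational(2, 7), 3966) = Rational(7932, 7)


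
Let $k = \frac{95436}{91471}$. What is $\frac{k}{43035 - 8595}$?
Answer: $\frac{7953}{262521770} \approx 3.0295 \cdot 10^{-5}$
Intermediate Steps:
$k = \frac{95436}{91471}$ ($k = 95436 \cdot \frac{1}{91471} = \frac{95436}{91471} \approx 1.0433$)
$\frac{k}{43035 - 8595} = \frac{95436}{91471 \left(43035 - 8595\right)} = \frac{95436}{91471 \cdot 34440} = \frac{95436}{91471} \cdot \frac{1}{34440} = \frac{7953}{262521770}$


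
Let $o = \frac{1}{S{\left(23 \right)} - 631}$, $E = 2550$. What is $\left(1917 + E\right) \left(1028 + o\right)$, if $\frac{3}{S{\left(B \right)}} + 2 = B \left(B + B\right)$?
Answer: $\frac{339983006684}{74037} \approx 4.5921 \cdot 10^{6}$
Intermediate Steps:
$S{\left(B \right)} = \frac{3}{-2 + 2 B^{2}}$ ($S{\left(B \right)} = \frac{3}{-2 + B \left(B + B\right)} = \frac{3}{-2 + B 2 B} = \frac{3}{-2 + 2 B^{2}}$)
$o = - \frac{352}{222111}$ ($o = \frac{1}{\frac{3}{2 \left(-1 + 23^{2}\right)} - 631} = \frac{1}{\frac{3}{2 \left(-1 + 529\right)} - 631} = \frac{1}{\frac{3}{2 \cdot 528} - 631} = \frac{1}{\frac{3}{2} \cdot \frac{1}{528} - 631} = \frac{1}{\frac{1}{352} - 631} = \frac{1}{- \frac{222111}{352}} = - \frac{352}{222111} \approx -0.0015848$)
$\left(1917 + E\right) \left(1028 + o\right) = \left(1917 + 2550\right) \left(1028 - \frac{352}{222111}\right) = 4467 \cdot \frac{228329756}{222111} = \frac{339983006684}{74037}$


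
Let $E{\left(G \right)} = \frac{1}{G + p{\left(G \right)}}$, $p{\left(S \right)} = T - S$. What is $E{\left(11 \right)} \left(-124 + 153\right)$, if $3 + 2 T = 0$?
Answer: $- \frac{58}{3} \approx -19.333$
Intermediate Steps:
$T = - \frac{3}{2}$ ($T = - \frac{3}{2} + \frac{1}{2} \cdot 0 = - \frac{3}{2} + 0 = - \frac{3}{2} \approx -1.5$)
$p{\left(S \right)} = - \frac{3}{2} - S$
$E{\left(G \right)} = - \frac{2}{3}$ ($E{\left(G \right)} = \frac{1}{G - \left(\frac{3}{2} + G\right)} = \frac{1}{- \frac{3}{2}} = - \frac{2}{3}$)
$E{\left(11 \right)} \left(-124 + 153\right) = - \frac{2 \left(-124 + 153\right)}{3} = \left(- \frac{2}{3}\right) 29 = - \frac{58}{3}$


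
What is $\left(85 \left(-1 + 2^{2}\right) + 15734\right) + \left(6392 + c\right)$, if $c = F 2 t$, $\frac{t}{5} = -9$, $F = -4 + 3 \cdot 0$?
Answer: $22741$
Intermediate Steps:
$F = -4$ ($F = -4 + 0 = -4$)
$t = -45$ ($t = 5 \left(-9\right) = -45$)
$c = 360$ ($c = \left(-4\right) 2 \left(-45\right) = \left(-8\right) \left(-45\right) = 360$)
$\left(85 \left(-1 + 2^{2}\right) + 15734\right) + \left(6392 + c\right) = \left(85 \left(-1 + 2^{2}\right) + 15734\right) + \left(6392 + 360\right) = \left(85 \left(-1 + 4\right) + 15734\right) + 6752 = \left(85 \cdot 3 + 15734\right) + 6752 = \left(255 + 15734\right) + 6752 = 15989 + 6752 = 22741$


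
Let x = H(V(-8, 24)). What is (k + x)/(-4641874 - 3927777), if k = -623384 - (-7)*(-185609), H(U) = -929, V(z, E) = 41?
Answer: 1923576/8569651 ≈ 0.22446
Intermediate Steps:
x = -929
k = -1922647 (k = -623384 - 1*1299263 = -623384 - 1299263 = -1922647)
(k + x)/(-4641874 - 3927777) = (-1922647 - 929)/(-4641874 - 3927777) = -1923576/(-8569651) = -1923576*(-1/8569651) = 1923576/8569651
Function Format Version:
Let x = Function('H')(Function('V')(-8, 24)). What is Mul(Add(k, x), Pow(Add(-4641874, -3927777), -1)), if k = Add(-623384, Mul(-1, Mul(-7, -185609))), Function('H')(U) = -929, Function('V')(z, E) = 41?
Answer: Rational(1923576, 8569651) ≈ 0.22446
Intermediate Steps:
x = -929
k = -1922647 (k = Add(-623384, Mul(-1, 1299263)) = Add(-623384, -1299263) = -1922647)
Mul(Add(k, x), Pow(Add(-4641874, -3927777), -1)) = Mul(Add(-1922647, -929), Pow(Add(-4641874, -3927777), -1)) = Mul(-1923576, Pow(-8569651, -1)) = Mul(-1923576, Rational(-1, 8569651)) = Rational(1923576, 8569651)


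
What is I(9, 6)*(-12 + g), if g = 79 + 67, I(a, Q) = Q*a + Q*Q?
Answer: 12060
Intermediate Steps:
I(a, Q) = Q² + Q*a (I(a, Q) = Q*a + Q² = Q² + Q*a)
g = 146
I(9, 6)*(-12 + g) = (6*(6 + 9))*(-12 + 146) = (6*15)*134 = 90*134 = 12060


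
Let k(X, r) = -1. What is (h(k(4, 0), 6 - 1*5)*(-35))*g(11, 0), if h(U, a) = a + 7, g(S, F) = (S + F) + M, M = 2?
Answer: -3640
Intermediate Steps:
g(S, F) = 2 + F + S (g(S, F) = (S + F) + 2 = (F + S) + 2 = 2 + F + S)
h(U, a) = 7 + a
(h(k(4, 0), 6 - 1*5)*(-35))*g(11, 0) = ((7 + (6 - 1*5))*(-35))*(2 + 0 + 11) = ((7 + (6 - 5))*(-35))*13 = ((7 + 1)*(-35))*13 = (8*(-35))*13 = -280*13 = -3640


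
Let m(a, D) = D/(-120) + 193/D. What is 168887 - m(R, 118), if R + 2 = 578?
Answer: 597857671/3540 ≈ 1.6889e+5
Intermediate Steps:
R = 576 (R = -2 + 578 = 576)
m(a, D) = 193/D - D/120 (m(a, D) = D*(-1/120) + 193/D = -D/120 + 193/D = 193/D - D/120)
168887 - m(R, 118) = 168887 - (193/118 - 1/120*118) = 168887 - (193*(1/118) - 59/60) = 168887 - (193/118 - 59/60) = 168887 - 1*2309/3540 = 168887 - 2309/3540 = 597857671/3540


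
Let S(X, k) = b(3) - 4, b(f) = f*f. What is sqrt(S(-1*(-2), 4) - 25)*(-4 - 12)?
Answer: -32*I*sqrt(5) ≈ -71.554*I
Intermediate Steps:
b(f) = f**2
S(X, k) = 5 (S(X, k) = 3**2 - 4 = 9 - 4 = 5)
sqrt(S(-1*(-2), 4) - 25)*(-4 - 12) = sqrt(5 - 25)*(-4 - 12) = sqrt(-20)*(-16) = (2*I*sqrt(5))*(-16) = -32*I*sqrt(5)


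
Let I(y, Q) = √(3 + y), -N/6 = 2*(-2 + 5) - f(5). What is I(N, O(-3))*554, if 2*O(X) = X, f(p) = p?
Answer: 554*I*√3 ≈ 959.56*I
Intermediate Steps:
O(X) = X/2
N = -6 (N = -6*(2*(-2 + 5) - 1*5) = -6*(2*3 - 5) = -6*(6 - 5) = -6*1 = -6)
I(N, O(-3))*554 = √(3 - 6)*554 = √(-3)*554 = (I*√3)*554 = 554*I*√3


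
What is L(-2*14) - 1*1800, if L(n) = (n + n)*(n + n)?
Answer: 1336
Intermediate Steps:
L(n) = 4*n² (L(n) = (2*n)*(2*n) = 4*n²)
L(-2*14) - 1*1800 = 4*(-2*14)² - 1*1800 = 4*(-28)² - 1800 = 4*784 - 1800 = 3136 - 1800 = 1336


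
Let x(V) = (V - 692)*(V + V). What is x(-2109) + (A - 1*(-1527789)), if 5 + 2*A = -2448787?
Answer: 12118011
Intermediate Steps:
x(V) = 2*V*(-692 + V) (x(V) = (-692 + V)*(2*V) = 2*V*(-692 + V))
A = -1224396 (A = -5/2 + (1/2)*(-2448787) = -5/2 - 2448787/2 = -1224396)
x(-2109) + (A - 1*(-1527789)) = 2*(-2109)*(-692 - 2109) + (-1224396 - 1*(-1527789)) = 2*(-2109)*(-2801) + (-1224396 + 1527789) = 11814618 + 303393 = 12118011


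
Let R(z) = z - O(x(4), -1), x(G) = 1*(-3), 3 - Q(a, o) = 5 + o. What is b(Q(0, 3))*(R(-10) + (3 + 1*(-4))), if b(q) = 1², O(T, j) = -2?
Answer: -9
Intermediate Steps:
Q(a, o) = -2 - o (Q(a, o) = 3 - (5 + o) = 3 + (-5 - o) = -2 - o)
x(G) = -3
R(z) = 2 + z (R(z) = z - 1*(-2) = z + 2 = 2 + z)
b(q) = 1
b(Q(0, 3))*(R(-10) + (3 + 1*(-4))) = 1*((2 - 10) + (3 + 1*(-4))) = 1*(-8 + (3 - 4)) = 1*(-8 - 1) = 1*(-9) = -9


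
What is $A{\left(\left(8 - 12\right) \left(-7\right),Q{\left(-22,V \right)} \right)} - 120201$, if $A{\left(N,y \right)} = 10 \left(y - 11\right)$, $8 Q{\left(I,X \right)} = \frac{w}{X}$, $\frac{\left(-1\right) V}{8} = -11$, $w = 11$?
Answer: $- \frac{3849947}{32} \approx -1.2031 \cdot 10^{5}$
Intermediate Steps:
$V = 88$ ($V = \left(-8\right) \left(-11\right) = 88$)
$Q{\left(I,X \right)} = \frac{11}{8 X}$ ($Q{\left(I,X \right)} = \frac{11 \frac{1}{X}}{8} = \frac{11}{8 X}$)
$A{\left(N,y \right)} = -110 + 10 y$ ($A{\left(N,y \right)} = 10 \left(-11 + y\right) = -110 + 10 y$)
$A{\left(\left(8 - 12\right) \left(-7\right),Q{\left(-22,V \right)} \right)} - 120201 = \left(-110 + 10 \frac{11}{8 \cdot 88}\right) - 120201 = \left(-110 + 10 \cdot \frac{11}{8} \cdot \frac{1}{88}\right) - 120201 = \left(-110 + 10 \cdot \frac{1}{64}\right) - 120201 = \left(-110 + \frac{5}{32}\right) - 120201 = - \frac{3515}{32} - 120201 = - \frac{3849947}{32}$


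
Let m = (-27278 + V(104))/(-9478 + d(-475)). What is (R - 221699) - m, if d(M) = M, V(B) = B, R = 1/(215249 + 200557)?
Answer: -24797740693129/111851814 ≈ -2.2170e+5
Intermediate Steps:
R = 1/415806 ≈ 2.4050e-6
m = 27174/9953 (m = (-27278 + 104)/(-9478 - 475) = -27174/(-9953) = -27174*(-1/9953) = 27174/9953 ≈ 2.7302)
(R - 221699) - m = (1/415806 - 221699) - 1*27174/9953 = -92183774393/415806 - 27174/9953 = -24797740693129/111851814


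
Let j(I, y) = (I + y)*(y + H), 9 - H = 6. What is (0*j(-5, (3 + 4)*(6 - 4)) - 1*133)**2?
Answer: 17689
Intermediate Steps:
H = 3 (H = 9 - 1*6 = 9 - 6 = 3)
j(I, y) = (3 + y)*(I + y) (j(I, y) = (I + y)*(y + 3) = (I + y)*(3 + y) = (3 + y)*(I + y))
(0*j(-5, (3 + 4)*(6 - 4)) - 1*133)**2 = (0*(((3 + 4)*(6 - 4))**2 + 3*(-5) + 3*((3 + 4)*(6 - 4)) - 5*(3 + 4)*(6 - 4)) - 1*133)**2 = (0*((7*2)**2 - 15 + 3*(7*2) - 35*2) - 133)**2 = (0*(14**2 - 15 + 3*14 - 5*14) - 133)**2 = (0*(196 - 15 + 42 - 70) - 133)**2 = (0*153 - 133)**2 = (0 - 133)**2 = (-133)**2 = 17689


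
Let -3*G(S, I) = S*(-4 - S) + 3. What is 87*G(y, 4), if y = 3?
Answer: 522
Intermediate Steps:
G(S, I) = -1 - S*(-4 - S)/3 (G(S, I) = -(S*(-4 - S) + 3)/3 = -(3 + S*(-4 - S))/3 = -1 - S*(-4 - S)/3)
87*G(y, 4) = 87*(-1 + (1/3)*3**2 + (4/3)*3) = 87*(-1 + (1/3)*9 + 4) = 87*(-1 + 3 + 4) = 87*6 = 522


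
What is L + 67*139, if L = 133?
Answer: 9446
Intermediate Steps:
L + 67*139 = 133 + 67*139 = 133 + 9313 = 9446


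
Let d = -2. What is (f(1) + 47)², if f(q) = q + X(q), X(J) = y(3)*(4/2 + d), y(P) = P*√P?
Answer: 2304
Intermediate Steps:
y(P) = P^(3/2)
X(J) = 0 (X(J) = 3^(3/2)*(4/2 - 2) = (3*√3)*(4*(½) - 2) = (3*√3)*(2 - 2) = (3*√3)*0 = 0)
f(q) = q (f(q) = q + 0 = q)
(f(1) + 47)² = (1 + 47)² = 48² = 2304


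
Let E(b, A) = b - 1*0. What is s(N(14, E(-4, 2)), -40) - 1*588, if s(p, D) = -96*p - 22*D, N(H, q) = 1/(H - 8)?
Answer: 276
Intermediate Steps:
E(b, A) = b (E(b, A) = b + 0 = b)
N(H, q) = 1/(-8 + H)
s(N(14, E(-4, 2)), -40) - 1*588 = (-96/(-8 + 14) - 22*(-40)) - 1*588 = (-96/6 + 880) - 588 = (-96*1/6 + 880) - 588 = (-16 + 880) - 588 = 864 - 588 = 276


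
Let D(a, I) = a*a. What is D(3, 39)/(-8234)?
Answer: -9/8234 ≈ -0.0010930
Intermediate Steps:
D(a, I) = a**2
D(3, 39)/(-8234) = 3**2/(-8234) = 9*(-1/8234) = -9/8234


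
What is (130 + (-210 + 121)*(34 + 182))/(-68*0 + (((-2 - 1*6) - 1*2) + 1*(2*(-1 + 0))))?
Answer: 9547/6 ≈ 1591.2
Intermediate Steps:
(130 + (-210 + 121)*(34 + 182))/(-68*0 + (((-2 - 1*6) - 1*2) + 1*(2*(-1 + 0)))) = (130 - 89*216)/(0 + (((-2 - 6) - 2) + 1*(2*(-1)))) = (130 - 19224)/(0 + ((-8 - 2) + 1*(-2))) = -19094/(0 + (-10 - 2)) = -19094/(0 - 12) = -19094/(-12) = -19094*(-1/12) = 9547/6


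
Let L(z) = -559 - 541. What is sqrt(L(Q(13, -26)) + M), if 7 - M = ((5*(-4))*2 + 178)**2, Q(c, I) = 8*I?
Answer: I*sqrt(20137) ≈ 141.9*I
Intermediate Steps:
L(z) = -1100
M = -19037 (M = 7 - ((5*(-4))*2 + 178)**2 = 7 - (-20*2 + 178)**2 = 7 - (-40 + 178)**2 = 7 - 1*138**2 = 7 - 1*19044 = 7 - 19044 = -19037)
sqrt(L(Q(13, -26)) + M) = sqrt(-1100 - 19037) = sqrt(-20137) = I*sqrt(20137)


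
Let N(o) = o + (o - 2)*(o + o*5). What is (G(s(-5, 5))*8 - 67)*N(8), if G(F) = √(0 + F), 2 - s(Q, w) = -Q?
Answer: -19832 + 2368*I*√3 ≈ -19832.0 + 4101.5*I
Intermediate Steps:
s(Q, w) = 2 + Q (s(Q, w) = 2 - (-1)*Q = 2 + Q)
G(F) = √F
N(o) = o + 6*o*(-2 + o) (N(o) = o + (-2 + o)*(o + 5*o) = o + (-2 + o)*(6*o) = o + 6*o*(-2 + o))
(G(s(-5, 5))*8 - 67)*N(8) = (√(2 - 5)*8 - 67)*(8*(-11 + 6*8)) = (√(-3)*8 - 67)*(8*(-11 + 48)) = ((I*√3)*8 - 67)*(8*37) = (8*I*√3 - 67)*296 = (-67 + 8*I*√3)*296 = -19832 + 2368*I*√3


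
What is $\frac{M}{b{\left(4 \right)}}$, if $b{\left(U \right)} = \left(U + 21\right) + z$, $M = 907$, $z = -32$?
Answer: $- \frac{907}{7} \approx -129.57$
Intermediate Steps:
$b{\left(U \right)} = -11 + U$ ($b{\left(U \right)} = \left(U + 21\right) - 32 = \left(21 + U\right) - 32 = -11 + U$)
$\frac{M}{b{\left(4 \right)}} = \frac{907}{-11 + 4} = \frac{907}{-7} = 907 \left(- \frac{1}{7}\right) = - \frac{907}{7}$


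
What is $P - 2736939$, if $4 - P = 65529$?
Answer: $-2802464$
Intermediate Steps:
$P = -65525$ ($P = 4 - 65529 = -65525$)
$P - 2736939 = -65525 - 2736939 = -2802464$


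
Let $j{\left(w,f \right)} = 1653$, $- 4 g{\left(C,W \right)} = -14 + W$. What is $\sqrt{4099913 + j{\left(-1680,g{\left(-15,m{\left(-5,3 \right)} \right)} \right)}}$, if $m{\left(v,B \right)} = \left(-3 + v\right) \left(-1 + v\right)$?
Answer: $\sqrt{4101566} \approx 2025.2$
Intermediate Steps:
$m{\left(v,B \right)} = \left(-1 + v\right) \left(-3 + v\right)$
$g{\left(C,W \right)} = \frac{7}{2} - \frac{W}{4}$ ($g{\left(C,W \right)} = - \frac{-14 + W}{4} = \frac{7}{2} - \frac{W}{4}$)
$\sqrt{4099913 + j{\left(-1680,g{\left(-15,m{\left(-5,3 \right)} \right)} \right)}} = \sqrt{4099913 + 1653} = \sqrt{4101566}$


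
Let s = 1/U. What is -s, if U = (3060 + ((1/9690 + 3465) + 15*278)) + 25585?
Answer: -9690/351553201 ≈ -2.7563e-5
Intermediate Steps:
U = 351553201/9690 (U = (3060 + ((1/9690 + 3465) + 4170)) + 25585 = (3060 + (33575851/9690 + 4170)) + 25585 = (3060 + 73983151/9690) + 25585 = 103634551/9690 + 25585 = 351553201/9690 ≈ 36280.)
s = 9690/351553201 (s = 1/(351553201/9690) = 9690/351553201 ≈ 2.7563e-5)
-s = -1*9690/351553201 = -9690/351553201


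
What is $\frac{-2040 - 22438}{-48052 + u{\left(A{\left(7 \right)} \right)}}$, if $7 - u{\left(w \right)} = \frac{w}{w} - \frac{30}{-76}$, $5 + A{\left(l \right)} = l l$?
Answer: $\frac{930164}{1825763} \approx 0.50947$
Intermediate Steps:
$A{\left(l \right)} = -5 + l^{2}$ ($A{\left(l \right)} = -5 + l l = -5 + l^{2}$)
$u{\left(w \right)} = \frac{213}{38}$ ($u{\left(w \right)} = 7 - \left(\frac{w}{w} - \frac{30}{-76}\right) = 7 - \left(1 - - \frac{15}{38}\right) = 7 - \left(1 + \frac{15}{38}\right) = 7 - \frac{53}{38} = \frac{213}{38}$)
$\frac{-2040 - 22438}{-48052 + u{\left(A{\left(7 \right)} \right)}} = \frac{-2040 - 22438}{-48052 + \frac{213}{38}} = - \frac{24478}{- \frac{1825763}{38}} = \left(-24478\right) \left(- \frac{38}{1825763}\right) = \frac{930164}{1825763}$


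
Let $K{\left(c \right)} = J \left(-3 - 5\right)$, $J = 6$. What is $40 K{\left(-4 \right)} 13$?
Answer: $-24960$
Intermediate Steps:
$K{\left(c \right)} = -48$ ($K{\left(c \right)} = 6 \left(-3 - 5\right) = 6 \left(-8\right) = -48$)
$40 K{\left(-4 \right)} 13 = 40 \left(-48\right) 13 = \left(-1920\right) 13 = -24960$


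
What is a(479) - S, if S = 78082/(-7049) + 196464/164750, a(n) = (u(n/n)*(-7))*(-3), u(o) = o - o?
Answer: 5739567382/580661375 ≈ 9.8845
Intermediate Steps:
u(o) = 0
a(n) = 0 (a(n) = (0*(-7))*(-3) = 0*(-3) = 0)
S = -5739567382/580661375 (S = 78082*(-1/7049) + 196464*(1/164750) = -78082/7049 + 98232/82375 = -5739567382/580661375 ≈ -9.8845)
a(479) - S = 0 - 1*(-5739567382/580661375) = 0 + 5739567382/580661375 = 5739567382/580661375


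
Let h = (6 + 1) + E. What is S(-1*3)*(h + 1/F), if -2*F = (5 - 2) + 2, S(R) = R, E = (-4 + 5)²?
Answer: -114/5 ≈ -22.800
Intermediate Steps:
E = 1 (E = 1² = 1)
h = 8 (h = (6 + 1) + 1 = 7 + 1 = 8)
F = -5/2 (F = -((5 - 2) + 2)/2 = -(3 + 2)/2 = -½*5 = -5/2 ≈ -2.5000)
S(-1*3)*(h + 1/F) = (-1*3)*(8 + 1/(-5/2)) = -3*(8 - ⅖) = -3*38/5 = -114/5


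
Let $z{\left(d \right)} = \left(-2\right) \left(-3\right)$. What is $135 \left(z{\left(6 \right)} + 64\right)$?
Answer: $9450$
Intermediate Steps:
$z{\left(d \right)} = 6$
$135 \left(z{\left(6 \right)} + 64\right) = 135 \left(6 + 64\right) = 135 \cdot 70 = 9450$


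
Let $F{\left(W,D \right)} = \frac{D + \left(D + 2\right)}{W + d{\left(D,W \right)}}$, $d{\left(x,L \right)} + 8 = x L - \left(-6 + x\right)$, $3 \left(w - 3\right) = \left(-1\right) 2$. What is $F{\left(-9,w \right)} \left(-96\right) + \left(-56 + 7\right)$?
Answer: $- \frac{3127}{103} \approx -30.359$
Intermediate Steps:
$w = \frac{7}{3}$ ($w = 3 + \frac{\left(-1\right) 2}{3} = 3 + \frac{1}{3} \left(-2\right) = 3 - \frac{2}{3} = \frac{7}{3} \approx 2.3333$)
$d{\left(x,L \right)} = -2 - x + L x$ ($d{\left(x,L \right)} = -8 - \left(-6 + x - x L\right) = -8 - \left(-6 + x - L x\right) = -8 + \left(6 - x + L x\right) = -2 - x + L x$)
$F{\left(W,D \right)} = \frac{2 + 2 D}{-2 + W - D + D W}$ ($F{\left(W,D \right)} = \frac{D + \left(D + 2\right)}{W - \left(2 + D - W D\right)} = \frac{D + \left(2 + D\right)}{W - \left(2 + D - D W\right)} = \frac{2 + 2 D}{-2 + W - D + D W}$)
$F{\left(-9,w \right)} \left(-96\right) + \left(-56 + 7\right) = \frac{2 \left(1 + \frac{7}{3}\right)}{-2 - 9 - \frac{7}{3} + \frac{7}{3} \left(-9\right)} \left(-96\right) + \left(-56 + 7\right) = 2 \frac{1}{-2 - 9 - \frac{7}{3} - 21} \cdot \frac{10}{3} \left(-96\right) - 49 = 2 \frac{1}{- \frac{103}{3}} \cdot \frac{10}{3} \left(-96\right) - 49 = 2 \left(- \frac{3}{103}\right) \frac{10}{3} \left(-96\right) - 49 = \left(- \frac{20}{103}\right) \left(-96\right) - 49 = \frac{1920}{103} - 49 = - \frac{3127}{103}$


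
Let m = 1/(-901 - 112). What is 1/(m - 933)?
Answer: -1013/945130 ≈ -0.0010718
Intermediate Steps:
m = -1/1013 (m = 1/(-1013) = -1/1013 ≈ -0.00098717)
1/(m - 933) = 1/(-1/1013 - 933) = 1/(-945130/1013) = -1013/945130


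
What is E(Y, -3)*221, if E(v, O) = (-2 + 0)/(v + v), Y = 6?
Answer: -221/6 ≈ -36.833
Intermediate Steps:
E(v, O) = -1/v (E(v, O) = -2*1/(2*v) = -1/v)
E(Y, -3)*221 = -1/6*221 = -1*⅙*221 = -⅙*221 = -221/6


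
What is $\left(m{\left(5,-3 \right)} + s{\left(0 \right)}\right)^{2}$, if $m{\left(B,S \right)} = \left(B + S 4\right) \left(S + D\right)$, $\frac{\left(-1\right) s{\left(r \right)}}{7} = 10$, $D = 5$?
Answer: $7056$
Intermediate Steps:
$s{\left(r \right)} = -70$ ($s{\left(r \right)} = \left(-7\right) 10 = -70$)
$m{\left(B,S \right)} = \left(5 + S\right) \left(B + 4 S\right)$ ($m{\left(B,S \right)} = \left(B + S 4\right) \left(S + 5\right) = \left(B + 4 S\right) \left(5 + S\right) = \left(5 + S\right) \left(B + 4 S\right)$)
$\left(m{\left(5,-3 \right)} + s{\left(0 \right)}\right)^{2} = \left(\left(4 \left(-3\right)^{2} + 5 \cdot 5 + 20 \left(-3\right) + 5 \left(-3\right)\right) - 70\right)^{2} = \left(\left(4 \cdot 9 + 25 - 60 - 15\right) - 70\right)^{2} = \left(\left(36 + 25 - 60 - 15\right) - 70\right)^{2} = \left(-14 - 70\right)^{2} = \left(-84\right)^{2} = 7056$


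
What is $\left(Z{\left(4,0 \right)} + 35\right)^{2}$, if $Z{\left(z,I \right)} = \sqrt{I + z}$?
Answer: $1369$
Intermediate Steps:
$\left(Z{\left(4,0 \right)} + 35\right)^{2} = \left(\sqrt{0 + 4} + 35\right)^{2} = \left(\sqrt{4} + 35\right)^{2} = \left(2 + 35\right)^{2} = 37^{2} = 1369$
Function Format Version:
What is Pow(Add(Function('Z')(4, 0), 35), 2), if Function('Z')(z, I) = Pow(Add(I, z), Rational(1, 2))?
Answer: 1369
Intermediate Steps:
Pow(Add(Function('Z')(4, 0), 35), 2) = Pow(Add(Pow(Add(0, 4), Rational(1, 2)), 35), 2) = Pow(Add(Pow(4, Rational(1, 2)), 35), 2) = Pow(Add(2, 35), 2) = Pow(37, 2) = 1369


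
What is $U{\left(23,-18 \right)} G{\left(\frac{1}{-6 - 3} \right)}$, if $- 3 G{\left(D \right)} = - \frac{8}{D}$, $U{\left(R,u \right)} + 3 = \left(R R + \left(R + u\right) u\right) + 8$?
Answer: $-10656$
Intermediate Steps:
$U{\left(R,u \right)} = 5 + R^{2} + u \left(R + u\right)$ ($U{\left(R,u \right)} = -3 + \left(\left(R R + \left(R + u\right) u\right) + 8\right) = -3 + \left(\left(R^{2} + u \left(R + u\right)\right) + 8\right) = -3 + \left(8 + R^{2} + u \left(R + u\right)\right) = 5 + R^{2} + u \left(R + u\right)$)
$G{\left(D \right)} = \frac{8}{3 D}$ ($G{\left(D \right)} = - \frac{\left(-8\right) \frac{1}{D}}{3} = \frac{8}{3 D}$)
$U{\left(23,-18 \right)} G{\left(\frac{1}{-6 - 3} \right)} = \left(5 + 23^{2} + \left(-18\right)^{2} + 23 \left(-18\right)\right) \frac{8}{3 \frac{1}{-6 - 3}} = \left(5 + 529 + 324 - 414\right) \frac{8}{3 \frac{1}{-9}} = 444 \frac{8}{3 \left(- \frac{1}{9}\right)} = 444 \cdot \frac{8}{3} \left(-9\right) = 444 \left(-24\right) = -10656$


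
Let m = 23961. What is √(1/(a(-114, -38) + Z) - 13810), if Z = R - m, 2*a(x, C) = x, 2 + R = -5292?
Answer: I*√185397814218/3664 ≈ 117.52*I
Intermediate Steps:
R = -5294 (R = -2 - 5292 = -5294)
a(x, C) = x/2
Z = -29255 (Z = -5294 - 1*23961 = -5294 - 23961 = -29255)
√(1/(a(-114, -38) + Z) - 13810) = √(1/((½)*(-114) - 29255) - 13810) = √(1/(-57 - 29255) - 13810) = √(1/(-29312) - 13810) = √(-1/29312 - 13810) = √(-404798721/29312) = I*√185397814218/3664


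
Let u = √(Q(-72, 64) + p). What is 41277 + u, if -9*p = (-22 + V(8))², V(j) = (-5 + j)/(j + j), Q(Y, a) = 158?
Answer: 41277 + 19*√671/48 ≈ 41287.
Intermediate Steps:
V(j) = (-5 + j)/(2*j) (V(j) = (-5 + j)/((2*j)) = (1/(2*j))*(-5 + j) = (-5 + j)/(2*j))
p = -121801/2304 (p = -(-22 + (½)*(-5 + 8)/8)²/9 = -(-22 + (½)*(⅛)*3)²/9 = -(-22 + 3/16)²/9 = -(-349/16)²/9 = -⅑*121801/256 = -121801/2304 ≈ -52.865)
u = 19*√671/48 (u = √(158 - 121801/2304) = √(242231/2304) = 19*√671/48 ≈ 10.254)
41277 + u = 41277 + 19*√671/48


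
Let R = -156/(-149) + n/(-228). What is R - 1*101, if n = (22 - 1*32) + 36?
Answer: -1699739/16986 ≈ -100.07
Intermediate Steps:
n = 26 (n = (22 - 32) + 36 = -10 + 36 = 26)
R = 15847/16986 (R = -156/(-149) + 26/(-228) = -156*(-1/149) + 26*(-1/228) = 156/149 - 13/114 = 15847/16986 ≈ 0.93295)
R - 1*101 = 15847/16986 - 1*101 = 15847/16986 - 101 = -1699739/16986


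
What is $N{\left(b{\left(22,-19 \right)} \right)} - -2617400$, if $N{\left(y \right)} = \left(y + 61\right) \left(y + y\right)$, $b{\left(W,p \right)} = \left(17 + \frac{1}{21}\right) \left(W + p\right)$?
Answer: $\frac{128814660}{49} \approx 2.6289 \cdot 10^{6}$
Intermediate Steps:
$b{\left(W,p \right)} = \frac{358 W}{21} + \frac{358 p}{21}$ ($b{\left(W,p \right)} = \left(17 + \frac{1}{21}\right) \left(W + p\right) = \frac{358 \left(W + p\right)}{21} = \frac{358 W}{21} + \frac{358 p}{21}$)
$N{\left(y \right)} = 2 y \left(61 + y\right)$ ($N{\left(y \right)} = \left(61 + y\right) 2 y = 2 y \left(61 + y\right)$)
$N{\left(b{\left(22,-19 \right)} \right)} - -2617400 = 2 \left(\frac{358}{21} \cdot 22 + \frac{358}{21} \left(-19\right)\right) \left(61 + \left(\frac{358}{21} \cdot 22 + \frac{358}{21} \left(-19\right)\right)\right) - -2617400 = 2 \left(\frac{7876}{21} - \frac{6802}{21}\right) \left(61 + \left(\frac{7876}{21} - \frac{6802}{21}\right)\right) + 2617400 = 2 \cdot \frac{358}{7} \left(61 + \frac{358}{7}\right) + 2617400 = 2 \cdot \frac{358}{7} \cdot \frac{785}{7} + 2617400 = \frac{562060}{49} + 2617400 = \frac{128814660}{49}$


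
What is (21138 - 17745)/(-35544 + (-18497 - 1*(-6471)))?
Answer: -3393/47570 ≈ -0.071326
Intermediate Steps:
(21138 - 17745)/(-35544 + (-18497 - 1*(-6471))) = 3393/(-35544 + (-18497 + 6471)) = 3393/(-35544 - 12026) = 3393/(-47570) = 3393*(-1/47570) = -3393/47570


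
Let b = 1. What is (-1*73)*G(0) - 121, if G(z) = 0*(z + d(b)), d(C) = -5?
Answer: -121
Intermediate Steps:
G(z) = 0 (G(z) = 0*(z - 5) = 0*(-5 + z) = 0)
(-1*73)*G(0) - 121 = -1*73*0 - 121 = -73*0 - 121 = 0 - 121 = -121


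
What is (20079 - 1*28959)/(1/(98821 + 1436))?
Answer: -890282160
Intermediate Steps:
(20079 - 1*28959)/(1/(98821 + 1436)) = (20079 - 28959)/(1/100257) = -8880/1/100257 = -8880*100257 = -890282160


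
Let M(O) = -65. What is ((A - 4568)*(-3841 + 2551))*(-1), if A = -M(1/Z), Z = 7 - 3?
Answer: -5808870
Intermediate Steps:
Z = 4
A = 65 (A = -1*(-65) = 65)
((A - 4568)*(-3841 + 2551))*(-1) = ((65 - 4568)*(-3841 + 2551))*(-1) = -4503*(-1290)*(-1) = 5808870*(-1) = -5808870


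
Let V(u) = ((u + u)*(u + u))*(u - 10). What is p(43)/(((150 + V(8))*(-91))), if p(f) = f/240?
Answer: 43/7906080 ≈ 5.4389e-6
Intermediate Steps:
p(f) = f/240 (p(f) = f*(1/240) = f/240)
V(u) = 4*u²*(-10 + u) (V(u) = ((2*u)*(2*u))*(-10 + u) = (4*u²)*(-10 + u) = 4*u²*(-10 + u))
p(43)/(((150 + V(8))*(-91))) = ((1/240)*43)/(((150 + 4*8²*(-10 + 8))*(-91))) = 43/(240*(((150 + 4*64*(-2))*(-91)))) = 43/(240*(((150 - 512)*(-91)))) = 43/(240*((-362*(-91)))) = (43/240)/32942 = (43/240)*(1/32942) = 43/7906080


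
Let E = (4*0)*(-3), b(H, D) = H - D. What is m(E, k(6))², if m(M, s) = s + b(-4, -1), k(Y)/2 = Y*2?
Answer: 441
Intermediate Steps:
k(Y) = 4*Y (k(Y) = 2*(Y*2) = 2*(2*Y) = 4*Y)
E = 0 (E = 0*(-3) = 0)
m(M, s) = -3 + s (m(M, s) = s + (-4 - 1*(-1)) = s + (-4 + 1) = s - 3 = -3 + s)
m(E, k(6))² = (-3 + 4*6)² = (-3 + 24)² = 21² = 441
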